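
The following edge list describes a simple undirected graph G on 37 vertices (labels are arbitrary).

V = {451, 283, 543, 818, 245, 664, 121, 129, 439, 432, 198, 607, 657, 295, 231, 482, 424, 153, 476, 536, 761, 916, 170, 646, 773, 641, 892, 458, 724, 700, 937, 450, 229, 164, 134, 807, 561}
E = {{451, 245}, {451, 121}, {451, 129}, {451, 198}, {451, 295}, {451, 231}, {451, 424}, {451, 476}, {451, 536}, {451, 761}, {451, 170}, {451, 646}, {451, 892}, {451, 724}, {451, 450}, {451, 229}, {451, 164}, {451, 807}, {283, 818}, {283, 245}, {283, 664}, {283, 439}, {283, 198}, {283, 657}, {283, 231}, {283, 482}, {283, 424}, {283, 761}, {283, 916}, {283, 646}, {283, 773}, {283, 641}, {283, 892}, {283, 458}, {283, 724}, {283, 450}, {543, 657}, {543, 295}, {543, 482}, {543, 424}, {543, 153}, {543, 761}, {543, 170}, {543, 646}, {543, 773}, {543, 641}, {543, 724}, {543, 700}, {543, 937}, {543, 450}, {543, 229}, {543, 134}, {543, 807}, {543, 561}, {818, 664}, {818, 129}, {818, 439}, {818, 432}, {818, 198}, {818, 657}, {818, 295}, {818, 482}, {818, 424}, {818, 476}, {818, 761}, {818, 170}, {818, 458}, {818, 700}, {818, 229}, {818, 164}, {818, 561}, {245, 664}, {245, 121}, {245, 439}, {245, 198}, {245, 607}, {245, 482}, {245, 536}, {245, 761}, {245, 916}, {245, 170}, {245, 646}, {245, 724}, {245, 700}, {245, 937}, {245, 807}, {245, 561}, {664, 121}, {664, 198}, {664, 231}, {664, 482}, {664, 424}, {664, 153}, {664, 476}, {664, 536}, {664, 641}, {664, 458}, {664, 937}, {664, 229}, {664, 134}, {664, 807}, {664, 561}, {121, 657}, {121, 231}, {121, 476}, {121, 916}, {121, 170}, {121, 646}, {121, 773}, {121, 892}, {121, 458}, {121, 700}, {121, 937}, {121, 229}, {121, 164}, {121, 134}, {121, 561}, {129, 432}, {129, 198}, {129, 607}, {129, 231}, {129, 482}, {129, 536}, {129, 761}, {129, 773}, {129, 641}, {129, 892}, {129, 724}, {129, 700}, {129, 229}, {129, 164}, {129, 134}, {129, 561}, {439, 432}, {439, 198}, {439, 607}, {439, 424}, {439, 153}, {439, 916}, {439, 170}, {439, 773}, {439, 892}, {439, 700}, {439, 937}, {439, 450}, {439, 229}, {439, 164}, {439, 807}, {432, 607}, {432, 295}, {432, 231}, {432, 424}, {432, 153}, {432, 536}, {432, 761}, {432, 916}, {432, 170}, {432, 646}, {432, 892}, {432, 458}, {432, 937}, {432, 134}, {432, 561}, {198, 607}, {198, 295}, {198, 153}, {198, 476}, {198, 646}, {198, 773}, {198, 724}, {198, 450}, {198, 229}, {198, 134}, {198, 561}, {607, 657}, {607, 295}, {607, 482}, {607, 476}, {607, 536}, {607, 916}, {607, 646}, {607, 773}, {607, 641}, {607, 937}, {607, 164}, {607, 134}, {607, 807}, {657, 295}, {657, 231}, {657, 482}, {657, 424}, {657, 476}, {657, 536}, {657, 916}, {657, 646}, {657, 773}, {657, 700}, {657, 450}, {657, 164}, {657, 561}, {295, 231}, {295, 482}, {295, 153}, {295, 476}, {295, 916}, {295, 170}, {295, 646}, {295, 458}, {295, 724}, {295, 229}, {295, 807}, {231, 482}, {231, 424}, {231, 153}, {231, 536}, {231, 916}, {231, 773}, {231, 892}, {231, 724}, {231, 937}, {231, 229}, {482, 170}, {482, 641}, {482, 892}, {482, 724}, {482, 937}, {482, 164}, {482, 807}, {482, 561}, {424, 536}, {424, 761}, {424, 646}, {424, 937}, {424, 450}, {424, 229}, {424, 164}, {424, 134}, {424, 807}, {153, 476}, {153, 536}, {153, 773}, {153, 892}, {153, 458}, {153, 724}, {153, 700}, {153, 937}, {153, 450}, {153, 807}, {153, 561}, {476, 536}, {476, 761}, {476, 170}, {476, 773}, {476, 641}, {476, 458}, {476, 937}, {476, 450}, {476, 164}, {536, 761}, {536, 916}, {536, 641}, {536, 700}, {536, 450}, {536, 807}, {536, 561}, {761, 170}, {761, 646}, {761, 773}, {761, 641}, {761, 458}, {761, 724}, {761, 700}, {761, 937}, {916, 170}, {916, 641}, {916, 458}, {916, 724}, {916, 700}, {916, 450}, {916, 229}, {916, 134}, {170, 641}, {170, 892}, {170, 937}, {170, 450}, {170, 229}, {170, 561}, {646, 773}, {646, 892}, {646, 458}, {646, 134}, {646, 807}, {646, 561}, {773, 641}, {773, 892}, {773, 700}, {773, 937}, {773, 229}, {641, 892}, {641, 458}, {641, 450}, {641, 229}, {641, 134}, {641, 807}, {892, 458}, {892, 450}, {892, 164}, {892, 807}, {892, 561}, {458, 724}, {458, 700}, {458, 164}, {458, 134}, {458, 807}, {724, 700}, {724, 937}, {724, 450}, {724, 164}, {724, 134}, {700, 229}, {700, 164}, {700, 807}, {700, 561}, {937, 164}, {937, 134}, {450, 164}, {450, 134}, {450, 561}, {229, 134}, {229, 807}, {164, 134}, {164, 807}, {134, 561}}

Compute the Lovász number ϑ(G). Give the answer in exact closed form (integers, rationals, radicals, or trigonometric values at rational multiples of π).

N(773) = {283, 543, 121, 129, 439, 198, 607, 657, 231, 153, 476, 761, 646, 641, 892, 700, 937, 229}, |N(773)| = 18.
N(657) = {283, 543, 818, 121, 607, 295, 231, 482, 424, 476, 536, 916, 646, 773, 700, 450, 164, 561}, |N(657)| = 18.
N(134) = {543, 664, 121, 129, 432, 198, 607, 424, 916, 646, 641, 458, 724, 937, 450, 229, 164, 561}, |N(134)| = 18.
Vertex 439 has 18 neighbors: 283, 818, 245, 432, 198, 607, 424, 153, 916, 170, 773, 892, 700, 937, 450, 229, 164, 807.
18-regular, N=37; strongly regular (37,18,8,9).
The 3 distinct eigenvalues: [18.0, 2.54138, -3.54138].
−37·(-sqrt(37)/2 - 1/2) / ((18)−(-sqrt(37)/2 - 1/2)) = sqrt(37) = ϑ(G).
Numerically 6.08276.

sqrt(37)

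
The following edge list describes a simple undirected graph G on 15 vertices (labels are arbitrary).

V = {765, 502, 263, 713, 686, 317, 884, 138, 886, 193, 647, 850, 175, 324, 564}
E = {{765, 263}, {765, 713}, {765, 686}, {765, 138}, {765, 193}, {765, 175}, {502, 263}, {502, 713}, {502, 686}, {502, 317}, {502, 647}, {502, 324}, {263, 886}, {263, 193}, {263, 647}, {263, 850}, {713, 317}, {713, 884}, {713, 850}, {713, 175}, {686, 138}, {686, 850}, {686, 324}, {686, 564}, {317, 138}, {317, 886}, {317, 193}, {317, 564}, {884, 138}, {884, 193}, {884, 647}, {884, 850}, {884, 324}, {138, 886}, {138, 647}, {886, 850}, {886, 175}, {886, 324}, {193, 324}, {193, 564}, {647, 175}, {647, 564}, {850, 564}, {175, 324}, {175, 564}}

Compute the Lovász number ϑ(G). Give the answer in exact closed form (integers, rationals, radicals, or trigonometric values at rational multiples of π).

Vertex 175 has 6 neighbors: 765, 713, 886, 647, 324, 564.
deg(765) = 6; N(765) = {263, 713, 686, 138, 193, 175}.
N(686) = {765, 502, 138, 850, 324, 564}, |N(686)| = 6.
Vertex 317 has 6 neighbors: 502, 713, 138, 886, 193, 564.
15-vertex 6-regular graph: Kneser K(6,2) on C(6,2)=15 vertices.
spec(A) ≈ [6.0, 1.0, -3.0] (distinct, 4 d.p.).
λ_max=6, λ_min=-3; ϑ = −15·λ_min/(λ_max−λ_min) = 5.
≈ 5.000000000 (to 9 d.p.).

5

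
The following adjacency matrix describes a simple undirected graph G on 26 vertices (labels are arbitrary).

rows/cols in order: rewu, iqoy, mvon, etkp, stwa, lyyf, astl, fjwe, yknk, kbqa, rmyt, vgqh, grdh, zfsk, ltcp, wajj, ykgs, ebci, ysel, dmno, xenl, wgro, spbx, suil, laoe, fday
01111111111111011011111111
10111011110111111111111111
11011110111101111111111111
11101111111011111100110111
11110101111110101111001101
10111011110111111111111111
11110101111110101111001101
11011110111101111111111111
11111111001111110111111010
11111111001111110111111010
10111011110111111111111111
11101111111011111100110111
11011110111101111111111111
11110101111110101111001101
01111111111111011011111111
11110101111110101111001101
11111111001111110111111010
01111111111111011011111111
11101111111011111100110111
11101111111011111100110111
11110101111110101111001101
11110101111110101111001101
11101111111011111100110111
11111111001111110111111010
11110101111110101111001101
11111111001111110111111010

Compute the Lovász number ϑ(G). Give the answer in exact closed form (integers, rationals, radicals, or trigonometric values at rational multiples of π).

7

deg(suil) = 21; N(suil) = {rewu, iqoy, mvon, etkp, stwa, lyyf, astl, fjwe, rmyt, vgqh, grdh, zfsk, ltcp, wajj, ebci, ysel, dmno, xenl, wgro, spbx, laoe}.
N(kbqa) = {rewu, iqoy, mvon, etkp, stwa, lyyf, astl, fjwe, rmyt, vgqh, grdh, zfsk, ltcp, wajj, ebci, ysel, dmno, xenl, wgro, spbx, laoe}, |N(kbqa)| = 21.
N(spbx) = {rewu, iqoy, mvon, stwa, lyyf, astl, fjwe, yknk, kbqa, rmyt, grdh, zfsk, ltcp, wajj, ykgs, ebci, xenl, wgro, suil, laoe, fday}, |N(spbx)| = 21.
Vertex ltcp has 23 neighbors: iqoy, mvon, etkp, stwa, lyyf, astl, fjwe, yknk, kbqa, rmyt, vgqh, grdh, zfsk, wajj, ykgs, ysel, dmno, xenl, wgro, spbx, suil, laoe, fday.
Complete multipartite on [7, 5, 5, 3, 3, 3]: sandwich collapses at ϑ=7.
Numerically 7.0000000.
Lovász sandwich 7 ≤ 7 ≤ 7: collapsed.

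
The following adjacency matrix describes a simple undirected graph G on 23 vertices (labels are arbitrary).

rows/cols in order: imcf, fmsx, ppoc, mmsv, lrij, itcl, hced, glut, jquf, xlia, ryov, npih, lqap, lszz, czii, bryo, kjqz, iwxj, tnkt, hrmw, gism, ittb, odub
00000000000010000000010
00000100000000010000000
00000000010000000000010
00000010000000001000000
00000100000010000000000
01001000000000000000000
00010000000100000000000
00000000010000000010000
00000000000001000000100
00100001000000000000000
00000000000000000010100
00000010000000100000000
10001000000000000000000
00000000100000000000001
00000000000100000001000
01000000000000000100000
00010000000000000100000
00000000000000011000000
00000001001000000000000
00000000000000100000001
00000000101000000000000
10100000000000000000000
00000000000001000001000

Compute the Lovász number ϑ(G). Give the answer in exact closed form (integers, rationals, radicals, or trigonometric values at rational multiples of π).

Vertex xlia has 2 neighbors: ppoc, glut.
N(iwxj) = {bryo, kjqz}, |N(iwxj)| = 2.
deg(tnkt) = 2; N(tnkt) = {glut, ryov}.
N(jquf) = {lszz, gism}, |N(jquf)| = 2.
2-regular, N=23; the odd cycle C_{23}.
Distinct eigenvalues (to 5 d.p.): [2.0, 1.92583, 1.70884, 1.36511, 0.92013, 0.40691, -0.13648, -0.66976, -1.15336, -1.55142, -1.83442, -1.98137].
Lovász: ϑ = −23(-2*cos(pi/23))/(2+-(-1)*2*cos(pi/23)) = 23*cos(pi/23)/(cos(pi/23) + 1).
Numerically 11.44619.
Sandwich: α(G)=11 ≤ ϑ(G)=23*cos(pi/23)/(cos(pi/23) + 1) ≤ χ(Ḡ)=12 (both strict).

23*cos(pi/23)/(cos(pi/23) + 1)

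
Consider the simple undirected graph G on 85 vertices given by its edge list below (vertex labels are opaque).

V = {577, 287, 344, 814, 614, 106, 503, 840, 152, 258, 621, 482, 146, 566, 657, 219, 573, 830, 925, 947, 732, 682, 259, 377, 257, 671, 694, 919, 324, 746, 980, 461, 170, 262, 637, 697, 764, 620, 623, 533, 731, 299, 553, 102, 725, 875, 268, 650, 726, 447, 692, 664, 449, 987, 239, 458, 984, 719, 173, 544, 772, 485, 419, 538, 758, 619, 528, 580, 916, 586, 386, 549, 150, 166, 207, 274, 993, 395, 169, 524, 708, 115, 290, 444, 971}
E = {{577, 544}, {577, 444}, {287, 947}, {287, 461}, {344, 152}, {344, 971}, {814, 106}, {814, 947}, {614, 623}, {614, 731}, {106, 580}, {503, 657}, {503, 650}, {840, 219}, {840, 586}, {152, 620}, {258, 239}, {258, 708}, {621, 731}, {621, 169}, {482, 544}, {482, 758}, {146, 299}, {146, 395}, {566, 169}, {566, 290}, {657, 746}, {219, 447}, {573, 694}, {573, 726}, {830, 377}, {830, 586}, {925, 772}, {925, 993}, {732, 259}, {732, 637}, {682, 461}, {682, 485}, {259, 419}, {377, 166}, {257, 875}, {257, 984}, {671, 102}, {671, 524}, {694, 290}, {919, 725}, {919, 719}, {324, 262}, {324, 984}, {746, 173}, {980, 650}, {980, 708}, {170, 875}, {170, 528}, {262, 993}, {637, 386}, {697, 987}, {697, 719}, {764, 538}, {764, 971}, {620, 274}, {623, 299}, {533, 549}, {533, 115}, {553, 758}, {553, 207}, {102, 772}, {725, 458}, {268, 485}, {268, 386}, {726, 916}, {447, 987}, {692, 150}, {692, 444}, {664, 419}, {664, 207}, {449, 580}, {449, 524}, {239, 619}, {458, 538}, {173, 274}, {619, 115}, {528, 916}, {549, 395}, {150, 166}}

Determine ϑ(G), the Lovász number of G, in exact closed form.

N(637) = {732, 386}, |N(637)| = 2.
deg(458) = 2; N(458) = {725, 538}.
Vertex 533 has 2 neighbors: 549, 115.
deg(290) = 2; N(290) = {566, 694}.
deg(v) = 2 for all v (|V|=85); the odd cycle C_{85}.
The 43 distinct eigenvalues: [2.0, 1.9945, 1.9782, 1.951, 1.9132, 1.8649, 1.8065, 1.7382, 1.6604, 1.5735, 1.478, 1.3745, 1.2634, 1.1455, 1.0213, 0.8915, 0.7568, 0.618, 0.4759, 0.3311, 0.1845, 0.037, -0.1108, -0.258, -0.4038, -0.5473, -0.6879, -0.8247, -0.957, -1.0841, -1.2053, -1.3198, -1.4272, -1.5268, -1.618, -1.7004, -1.7735, -1.837, -1.8904, -1.9334, -1.9659, -1.9877, -1.9986].
λ_max=2, λ_min=-2*cos(pi/85); ϑ = −85·λ_min/(λ_max−λ_min) = 85*cos(pi/85)/(cos(pi/85) + 1).
Numerically 42.485482571.
α=42, χ(Ḡ)=43; ϑ=85*cos(pi/85)/(cos(pi/85) + 1) lies between (both strict).

85*cos(pi/85)/(cos(pi/85) + 1)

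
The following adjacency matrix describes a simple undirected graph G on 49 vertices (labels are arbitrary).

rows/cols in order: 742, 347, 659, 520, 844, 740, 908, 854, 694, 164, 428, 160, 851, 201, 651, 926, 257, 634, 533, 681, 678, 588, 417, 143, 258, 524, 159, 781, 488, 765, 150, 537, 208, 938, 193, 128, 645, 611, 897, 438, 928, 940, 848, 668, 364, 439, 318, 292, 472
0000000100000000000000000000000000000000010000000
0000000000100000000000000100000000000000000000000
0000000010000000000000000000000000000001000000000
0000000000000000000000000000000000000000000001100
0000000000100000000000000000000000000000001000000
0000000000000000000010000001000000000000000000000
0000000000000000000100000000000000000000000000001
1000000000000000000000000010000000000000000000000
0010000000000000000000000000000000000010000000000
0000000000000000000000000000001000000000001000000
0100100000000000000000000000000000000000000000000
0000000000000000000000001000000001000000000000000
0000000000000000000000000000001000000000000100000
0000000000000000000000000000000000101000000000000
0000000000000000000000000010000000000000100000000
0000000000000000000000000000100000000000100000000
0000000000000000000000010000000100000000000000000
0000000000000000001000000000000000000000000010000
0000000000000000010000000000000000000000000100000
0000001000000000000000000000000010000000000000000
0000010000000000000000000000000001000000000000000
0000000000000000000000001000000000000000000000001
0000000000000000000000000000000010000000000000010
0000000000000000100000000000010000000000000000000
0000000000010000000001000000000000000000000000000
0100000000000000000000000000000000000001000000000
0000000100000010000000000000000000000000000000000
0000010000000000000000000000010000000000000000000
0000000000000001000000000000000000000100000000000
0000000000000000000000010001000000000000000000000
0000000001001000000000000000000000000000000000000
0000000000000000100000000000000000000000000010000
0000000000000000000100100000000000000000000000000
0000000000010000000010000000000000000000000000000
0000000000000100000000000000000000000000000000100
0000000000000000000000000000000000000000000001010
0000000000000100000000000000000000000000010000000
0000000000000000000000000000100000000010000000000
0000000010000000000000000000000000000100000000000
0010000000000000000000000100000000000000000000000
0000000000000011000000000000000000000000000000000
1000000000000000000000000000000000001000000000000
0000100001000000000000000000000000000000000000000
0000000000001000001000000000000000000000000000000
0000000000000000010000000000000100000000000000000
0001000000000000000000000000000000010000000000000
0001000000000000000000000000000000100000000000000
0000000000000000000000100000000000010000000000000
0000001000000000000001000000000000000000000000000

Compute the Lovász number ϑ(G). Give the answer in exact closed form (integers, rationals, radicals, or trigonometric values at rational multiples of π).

49*cos(pi/49)/(cos(pi/49) + 1)

deg(164) = 2; N(164) = {150, 848}.
deg(159) = 2; N(159) = {854, 651}.
deg(143) = 2; N(143) = {257, 765}.
deg(520) = 2; N(520) = {439, 318}.
49-vertex 2-regular graph: connected 2-regular on 49 ⇒ C_{49}.
spec(A) ≈ [2.0, 1.984, 1.935, 1.854, 1.743, 1.603, 1.437, 1.247, 1.037, 0.81, 0.569, 0.319, 0.064, -0.192, -0.445, -0.691, -0.925, -1.144, -1.345, -1.523, -1.676, -1.802, -1.898, -1.963, -1.996] (distinct, 3 d.p.).
λ_max=2, λ_min=-2*cos(pi/49); ϑ = −49·λ_min/(λ_max−λ_min) = 49*cos(pi/49)/(cos(pi/49) + 1).
= 24.47481… (decimal).
Check 24 ≤ 49*cos(pi/49)/(cos(pi/49) + 1) ≤ 25: both strict.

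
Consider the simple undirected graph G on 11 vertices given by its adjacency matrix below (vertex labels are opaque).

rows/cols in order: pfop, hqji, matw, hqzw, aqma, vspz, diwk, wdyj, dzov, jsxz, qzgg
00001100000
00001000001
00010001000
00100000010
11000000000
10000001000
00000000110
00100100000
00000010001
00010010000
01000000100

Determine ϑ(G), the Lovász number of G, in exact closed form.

deg(diwk) = 2; N(diwk) = {dzov, jsxz}.
deg(qzgg) = 2; N(qzgg) = {hqji, dzov}.
Vertex wdyj has 2 neighbors: matw, vspz.
deg(hqzw) = 2; N(hqzw) = {matw, jsxz}.
11-vertex 2-regular graph: this is C_{11}, the 11-cycle.
A has 6 distinct eigenvalues ≈ [2.0, 1.683, 0.831, -0.285, -1.31, -1.919].
With N=11: ϑ(G) = 11·(-(-1)*2*cos(pi/11))/(2−(-2*cos(pi/11))) = 11*cos(pi/11)/(cos(pi/11) + 1).
= 5.3863029… (decimal).
α=5, χ(Ḡ)=6; ϑ=11*cos(pi/11)/(cos(pi/11) + 1) lies between (both strict).

11*cos(pi/11)/(cos(pi/11) + 1)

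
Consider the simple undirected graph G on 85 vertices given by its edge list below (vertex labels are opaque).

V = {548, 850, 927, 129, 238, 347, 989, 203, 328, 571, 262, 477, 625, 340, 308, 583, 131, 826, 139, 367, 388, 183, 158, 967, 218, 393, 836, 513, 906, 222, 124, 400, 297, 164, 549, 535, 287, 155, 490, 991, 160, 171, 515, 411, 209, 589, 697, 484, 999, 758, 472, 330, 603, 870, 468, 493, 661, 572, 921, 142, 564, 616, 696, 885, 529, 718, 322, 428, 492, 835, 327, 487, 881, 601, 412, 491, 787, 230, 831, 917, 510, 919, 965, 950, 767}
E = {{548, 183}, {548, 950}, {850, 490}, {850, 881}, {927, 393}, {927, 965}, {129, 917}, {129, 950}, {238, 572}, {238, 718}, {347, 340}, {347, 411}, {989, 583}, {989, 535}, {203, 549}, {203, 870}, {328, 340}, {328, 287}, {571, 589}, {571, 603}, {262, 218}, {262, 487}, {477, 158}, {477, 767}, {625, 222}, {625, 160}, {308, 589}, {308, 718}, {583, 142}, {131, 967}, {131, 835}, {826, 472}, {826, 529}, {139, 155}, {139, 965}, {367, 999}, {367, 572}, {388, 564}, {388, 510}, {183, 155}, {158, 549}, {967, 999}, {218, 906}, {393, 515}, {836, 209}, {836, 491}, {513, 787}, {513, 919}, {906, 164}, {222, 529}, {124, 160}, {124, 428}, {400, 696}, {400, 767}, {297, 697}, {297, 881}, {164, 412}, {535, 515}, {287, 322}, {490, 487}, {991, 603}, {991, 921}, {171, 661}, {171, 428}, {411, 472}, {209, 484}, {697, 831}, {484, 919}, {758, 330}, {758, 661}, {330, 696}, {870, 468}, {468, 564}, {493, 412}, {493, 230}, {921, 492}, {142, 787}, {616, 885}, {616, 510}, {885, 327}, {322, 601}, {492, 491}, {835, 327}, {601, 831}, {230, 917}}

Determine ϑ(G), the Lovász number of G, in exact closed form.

85*cos(pi/85)/(cos(pi/85) + 1)

N(549) = {203, 158}, |N(549)| = 2.
N(831) = {697, 601}, |N(831)| = 2.
deg(287) = 2; N(287) = {328, 322}.
Vertex 183 has 2 neighbors: 548, 155.
85-vertex 2-regular graph: the odd cycle C_{85}.
spec(A) ≈ [2.0, 1.9945, 1.9782, 1.951, 1.9132, 1.8649, 1.8065, 1.7382, 1.6604, 1.5735, 1.478, 1.3745, 1.2634, 1.1455, 1.0213, 0.8915, 0.7568, 0.618, 0.4759, 0.3311, 0.1845, 0.037, -0.1108, -0.258, -0.4038, -0.5473, -0.6879, -0.8247, -0.957, -1.0841, -1.2053, -1.3198, -1.4272, -1.5268, -1.618, -1.7004, -1.7735, -1.837, -1.8904, -1.9334, -1.9659, -1.9877, -1.9986] (distinct, 4 d.p.).
−85·(-2*cos(pi/85)) / ((2)−(-2*cos(pi/85))) = 85*cos(pi/85)/(cos(pi/85) + 1) = ϑ(G).
= 42.48548… (decimal).
Sandwich: α(G)=42 ≤ ϑ(G)=85*cos(pi/85)/(cos(pi/85) + 1) ≤ χ(Ḡ)=43 (both strict).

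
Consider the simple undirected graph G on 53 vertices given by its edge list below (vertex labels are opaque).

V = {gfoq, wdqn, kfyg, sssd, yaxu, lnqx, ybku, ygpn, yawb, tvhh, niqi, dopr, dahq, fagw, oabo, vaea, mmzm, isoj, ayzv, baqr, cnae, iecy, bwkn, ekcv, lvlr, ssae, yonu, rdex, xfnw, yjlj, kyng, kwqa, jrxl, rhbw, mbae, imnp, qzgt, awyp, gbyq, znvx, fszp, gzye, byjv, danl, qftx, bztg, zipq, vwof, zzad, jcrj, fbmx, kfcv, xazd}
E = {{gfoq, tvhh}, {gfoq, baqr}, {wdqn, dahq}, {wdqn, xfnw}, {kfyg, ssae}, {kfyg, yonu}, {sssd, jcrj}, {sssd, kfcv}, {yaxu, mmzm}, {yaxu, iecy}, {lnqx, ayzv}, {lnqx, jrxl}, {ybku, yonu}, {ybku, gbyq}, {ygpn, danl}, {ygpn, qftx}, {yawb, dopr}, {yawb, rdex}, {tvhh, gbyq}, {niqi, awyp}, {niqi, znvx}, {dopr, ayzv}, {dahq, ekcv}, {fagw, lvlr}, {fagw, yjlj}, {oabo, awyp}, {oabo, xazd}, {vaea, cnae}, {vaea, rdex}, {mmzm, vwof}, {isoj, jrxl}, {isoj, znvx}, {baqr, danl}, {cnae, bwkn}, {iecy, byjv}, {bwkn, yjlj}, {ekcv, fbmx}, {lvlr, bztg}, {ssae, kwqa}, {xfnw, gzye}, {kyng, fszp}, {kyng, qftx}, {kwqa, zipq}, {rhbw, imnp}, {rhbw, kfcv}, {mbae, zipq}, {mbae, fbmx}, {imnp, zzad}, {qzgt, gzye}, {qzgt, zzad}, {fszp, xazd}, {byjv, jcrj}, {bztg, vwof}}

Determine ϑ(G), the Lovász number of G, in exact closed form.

53*cos(pi/53)/(cos(pi/53) + 1)

Vertex fszp has 2 neighbors: kyng, xazd.
Vertex zzad has 2 neighbors: imnp, qzgt.
Vertex yaxu has 2 neighbors: mmzm, iecy.
deg(imnp) = 2; N(imnp) = {rhbw, zzad}.
Regular of degree 2 on 53 vertices: the odd cycle C_{53}.
spec(A) ≈ [2.0, 1.985962, 1.944046, 1.874839, 1.779314, 1.658811, 1.515022, 1.349966, 1.165959, 0.965584, 0.751655, 0.527174, 0.295293, 0.059267, -0.177592, -0.411957, -0.64054, -0.86013, -1.067647, -1.260176, -1.435015, -1.589709, -1.722087, -1.830291, -1.912802, -1.968461, -1.996487] (distinct, 6 d.p.).
λ_max=2, λ_min=-2*cos(pi/53); ϑ = −53·λ_min/(λ_max−λ_min) = 53*cos(pi/53)/(cos(pi/53) + 1).
Numerically 26.47670899.
Check 26 ≤ 53*cos(pi/53)/(cos(pi/53) + 1) ≤ 27: both strict.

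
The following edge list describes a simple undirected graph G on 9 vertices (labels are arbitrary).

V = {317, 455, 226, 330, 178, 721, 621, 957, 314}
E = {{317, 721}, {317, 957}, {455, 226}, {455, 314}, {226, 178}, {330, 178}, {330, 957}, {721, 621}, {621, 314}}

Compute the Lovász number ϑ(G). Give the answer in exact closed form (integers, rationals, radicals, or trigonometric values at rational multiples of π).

deg(621) = 2; N(621) = {721, 314}.
deg(721) = 2; N(721) = {317, 621}.
N(957) = {317, 330}, |N(957)| = 2.
Vertex 330 has 2 neighbors: 178, 957.
G on 9 vertices is 2-regular; the odd cycle C_{9}.
The 5 distinct eigenvalues: [2.0, 1.53209, 0.3473, -1.0, -1.87939].
−9·(-2*cos(pi/9)) / ((2)−(-2*cos(pi/9))) = 9*cos(pi/9)/(cos(pi/9) + 1) = ϑ(G).
= 4.3601… (decimal).
4 ≤ 9*cos(pi/9)/(cos(pi/9) + 1) ≤ 5: both strict.

9*cos(pi/9)/(cos(pi/9) + 1)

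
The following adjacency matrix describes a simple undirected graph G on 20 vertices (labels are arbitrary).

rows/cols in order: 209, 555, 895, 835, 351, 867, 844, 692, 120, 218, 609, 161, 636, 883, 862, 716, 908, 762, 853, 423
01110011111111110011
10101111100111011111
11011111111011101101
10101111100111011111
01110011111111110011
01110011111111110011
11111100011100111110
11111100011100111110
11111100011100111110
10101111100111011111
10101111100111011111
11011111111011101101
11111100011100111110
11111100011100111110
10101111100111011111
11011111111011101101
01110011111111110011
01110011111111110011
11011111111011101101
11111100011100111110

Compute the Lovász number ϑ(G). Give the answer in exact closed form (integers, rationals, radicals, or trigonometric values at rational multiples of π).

deg(867) = 15; N(867) = {555, 895, 835, 844, 692, 120, 218, 609, 161, 636, 883, 862, 716, 853, 423}.
Vertex 844 has 14 neighbors: 209, 555, 895, 835, 351, 867, 218, 609, 161, 862, 716, 908, 762, 853.
N(120) = {209, 555, 895, 835, 351, 867, 218, 609, 161, 862, 716, 908, 762, 853}, |N(120)| = 14.
deg(218) = 15; N(218) = {209, 895, 351, 867, 844, 692, 120, 161, 636, 883, 716, 908, 762, 853, 423}.
G = K_{6,5,5,4}: α = 6 = χ(Ḡ), so ϑ = 6.
≈ 6.00000 (to 5 d.p.).
α=6, χ(Ḡ)=6; ϑ=6 lies between (collapsed).

6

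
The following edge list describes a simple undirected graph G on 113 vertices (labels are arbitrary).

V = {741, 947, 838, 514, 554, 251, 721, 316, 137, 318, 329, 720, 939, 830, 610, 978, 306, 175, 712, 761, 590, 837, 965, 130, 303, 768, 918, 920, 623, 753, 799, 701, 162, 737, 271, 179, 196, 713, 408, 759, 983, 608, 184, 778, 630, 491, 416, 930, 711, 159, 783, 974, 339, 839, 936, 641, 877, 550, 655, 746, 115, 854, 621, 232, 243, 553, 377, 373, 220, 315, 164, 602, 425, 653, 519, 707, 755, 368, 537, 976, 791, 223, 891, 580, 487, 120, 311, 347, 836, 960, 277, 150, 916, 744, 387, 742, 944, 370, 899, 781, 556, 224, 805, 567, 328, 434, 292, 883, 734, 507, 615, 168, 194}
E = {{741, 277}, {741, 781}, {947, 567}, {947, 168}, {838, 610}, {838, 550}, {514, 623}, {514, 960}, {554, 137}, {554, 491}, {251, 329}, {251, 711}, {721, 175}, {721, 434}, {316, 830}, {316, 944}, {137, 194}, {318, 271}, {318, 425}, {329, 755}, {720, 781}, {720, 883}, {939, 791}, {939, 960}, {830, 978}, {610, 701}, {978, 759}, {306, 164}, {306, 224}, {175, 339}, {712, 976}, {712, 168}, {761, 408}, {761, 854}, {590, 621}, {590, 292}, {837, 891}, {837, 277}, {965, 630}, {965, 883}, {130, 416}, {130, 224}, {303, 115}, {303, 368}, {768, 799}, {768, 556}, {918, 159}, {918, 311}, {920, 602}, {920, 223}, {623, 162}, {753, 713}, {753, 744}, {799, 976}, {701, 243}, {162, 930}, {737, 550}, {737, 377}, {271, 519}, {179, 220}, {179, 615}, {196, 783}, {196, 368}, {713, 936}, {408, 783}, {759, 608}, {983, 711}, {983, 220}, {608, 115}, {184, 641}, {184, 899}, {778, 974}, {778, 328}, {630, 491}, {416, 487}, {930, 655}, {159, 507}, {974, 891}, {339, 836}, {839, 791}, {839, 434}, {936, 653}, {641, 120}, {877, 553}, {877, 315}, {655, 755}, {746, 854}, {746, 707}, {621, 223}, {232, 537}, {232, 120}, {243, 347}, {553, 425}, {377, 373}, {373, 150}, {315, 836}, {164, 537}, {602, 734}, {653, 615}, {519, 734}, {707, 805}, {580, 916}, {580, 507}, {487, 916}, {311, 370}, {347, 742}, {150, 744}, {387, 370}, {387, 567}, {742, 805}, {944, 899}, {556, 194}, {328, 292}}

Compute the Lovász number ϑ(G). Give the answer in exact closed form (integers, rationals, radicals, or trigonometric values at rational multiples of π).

N(315) = {877, 836}, |N(315)| = 2.
Vertex 328 has 2 neighbors: 778, 292.
Vertex 303 has 2 neighbors: 115, 368.
Vertex 162 has 2 neighbors: 623, 930.
G on 113 vertices is 2-regular; the odd cycle C_{113}.
The 57 distinct eigenvalues: [2.0, 1.99691, 1.98765, 1.97224, 1.95074, 1.9232, 1.88973, 1.85041, 1.80537, 1.75475, 1.69871, 1.63742, 1.57106, 1.49985, 1.42401, 1.34376, 1.25936, 1.17107, 1.07915, 0.98391, 0.88562, 0.78459, 0.68114, 0.57558, 0.46824, 0.35946, 0.24956, 0.1389, 0.0278, -0.08338, -0.1943, -0.30463, -0.41401, -0.52211, -0.6286, -0.73315, -0.83543, -0.93512, -1.03193, -1.12555, -1.21568, -1.30206, -1.38442, -1.4625, -1.53605, -1.60486, -1.66871, -1.7274, -1.78075, -1.8286, -1.87079, -1.9072, -1.93772, -1.96225, -1.98071, -1.99305, -1.99923].
Lovász: ϑ = −113(-2*cos(pi/113))/(2+-(-1)*2*cos(pi/113)) = 113*cos(pi/113)/(cos(pi/113) + 1).
Numerically 56.4890809.
56 ≤ 113*cos(pi/113)/(cos(pi/113) + 1) ≤ 57: both strict.

113*cos(pi/113)/(cos(pi/113) + 1)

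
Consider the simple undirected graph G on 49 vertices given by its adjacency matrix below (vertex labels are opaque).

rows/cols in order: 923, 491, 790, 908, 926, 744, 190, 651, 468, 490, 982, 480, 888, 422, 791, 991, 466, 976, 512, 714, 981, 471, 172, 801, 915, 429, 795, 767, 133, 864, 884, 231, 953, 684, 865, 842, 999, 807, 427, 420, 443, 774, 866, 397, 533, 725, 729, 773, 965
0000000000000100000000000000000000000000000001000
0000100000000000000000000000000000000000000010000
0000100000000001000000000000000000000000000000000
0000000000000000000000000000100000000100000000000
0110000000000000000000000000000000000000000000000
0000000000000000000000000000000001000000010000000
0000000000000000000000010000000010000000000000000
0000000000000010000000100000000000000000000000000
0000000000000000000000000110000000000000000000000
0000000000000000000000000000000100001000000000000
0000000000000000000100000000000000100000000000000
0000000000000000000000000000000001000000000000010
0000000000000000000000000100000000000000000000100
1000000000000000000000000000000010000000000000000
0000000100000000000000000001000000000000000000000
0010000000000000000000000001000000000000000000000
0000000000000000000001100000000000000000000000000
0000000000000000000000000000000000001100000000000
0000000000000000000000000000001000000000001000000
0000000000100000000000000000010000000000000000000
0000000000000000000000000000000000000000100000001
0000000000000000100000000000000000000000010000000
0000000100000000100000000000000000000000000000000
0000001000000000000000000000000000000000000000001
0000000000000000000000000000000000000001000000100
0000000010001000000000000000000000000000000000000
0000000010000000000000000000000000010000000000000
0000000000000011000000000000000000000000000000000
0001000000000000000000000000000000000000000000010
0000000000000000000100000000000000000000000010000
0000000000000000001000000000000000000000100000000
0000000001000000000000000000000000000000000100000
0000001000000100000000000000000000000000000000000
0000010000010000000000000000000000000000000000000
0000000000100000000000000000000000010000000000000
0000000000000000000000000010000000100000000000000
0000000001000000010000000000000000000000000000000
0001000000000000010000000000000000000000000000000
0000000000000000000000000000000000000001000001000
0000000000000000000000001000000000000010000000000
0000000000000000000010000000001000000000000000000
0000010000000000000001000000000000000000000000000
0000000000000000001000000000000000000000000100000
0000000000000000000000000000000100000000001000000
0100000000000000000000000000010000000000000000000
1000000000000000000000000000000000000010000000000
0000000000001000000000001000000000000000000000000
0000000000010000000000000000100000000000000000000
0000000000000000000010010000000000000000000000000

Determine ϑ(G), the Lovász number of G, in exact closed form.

49*cos(pi/49)/(cos(pi/49) + 1)

Vertex 397 has 2 neighbors: 231, 866.
Vertex 791 has 2 neighbors: 651, 767.
Vertex 533 has 2 neighbors: 491, 864.
deg(767) = 2; N(767) = {791, 991}.
Every vertex has degree 2 (N=49); the odd cycle C_{49}.
A has 25 distinct eigenvalues ≈ [2.0, 1.98358, 1.93459, 1.85383, 1.74264, 1.60283, 1.4367, 1.24698, 1.03679, 0.80957, 0.56906, 0.3192, 0.0641, -0.19205, -0.44504, -0.69073, -0.92508, -1.14423, -1.3446, -1.52289, -1.67618, -1.80194, -1.89811, -1.96312, -1.99589].
With N=49: ϑ(G) = 49·(-(-1)*2*cos(pi/49))/(2−(-2*cos(pi/49))) = 49*cos(pi/49)/(cos(pi/49) + 1).
ϑ(G) ≈ 24.474805.
Sandwich: α(G)=24 ≤ ϑ(G)=49*cos(pi/49)/(cos(pi/49) + 1) ≤ χ(Ḡ)=25 (both strict).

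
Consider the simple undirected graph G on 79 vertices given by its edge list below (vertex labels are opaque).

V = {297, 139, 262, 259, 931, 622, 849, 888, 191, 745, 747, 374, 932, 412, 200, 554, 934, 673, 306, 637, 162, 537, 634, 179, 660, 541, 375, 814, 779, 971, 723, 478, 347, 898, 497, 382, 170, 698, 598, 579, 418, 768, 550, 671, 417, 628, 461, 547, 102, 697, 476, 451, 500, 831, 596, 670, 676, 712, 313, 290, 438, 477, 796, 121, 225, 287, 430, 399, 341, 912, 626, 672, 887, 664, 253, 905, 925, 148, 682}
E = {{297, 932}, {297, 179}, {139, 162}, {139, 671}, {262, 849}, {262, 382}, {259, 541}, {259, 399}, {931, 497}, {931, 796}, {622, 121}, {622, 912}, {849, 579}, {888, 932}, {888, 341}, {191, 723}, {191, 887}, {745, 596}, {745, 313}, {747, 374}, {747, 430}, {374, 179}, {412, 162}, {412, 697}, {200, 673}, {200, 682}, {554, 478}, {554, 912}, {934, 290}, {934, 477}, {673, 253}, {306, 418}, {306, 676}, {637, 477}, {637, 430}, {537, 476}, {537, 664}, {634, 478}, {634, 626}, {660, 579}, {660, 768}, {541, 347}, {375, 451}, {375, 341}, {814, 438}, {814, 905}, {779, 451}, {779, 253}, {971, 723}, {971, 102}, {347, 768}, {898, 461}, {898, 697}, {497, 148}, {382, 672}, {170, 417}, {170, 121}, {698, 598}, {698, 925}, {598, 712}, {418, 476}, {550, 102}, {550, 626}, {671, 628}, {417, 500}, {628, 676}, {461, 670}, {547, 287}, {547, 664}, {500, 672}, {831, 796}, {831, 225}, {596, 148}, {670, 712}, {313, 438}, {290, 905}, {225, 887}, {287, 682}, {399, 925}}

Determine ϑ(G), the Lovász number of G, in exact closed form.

79*cos(pi/79)/(cos(pi/79) + 1)

Vertex 925 has 2 neighbors: 698, 399.
Vertex 430 has 2 neighbors: 747, 637.
N(179) = {297, 374}, |N(179)| = 2.
deg(698) = 2; N(698) = {598, 925}.
G on 79 vertices is 2-regular; a single 79-cycle (edge-transitive).
Distinct eigenvalues (to 5 d.p.): [2.0, 1.99368, 1.97475, 1.94334, 1.89964, 1.84393, 1.77657, 1.69797, 1.60863, 1.50913, 1.40008, 1.28219, 1.15618, 1.02287, 0.88309, 0.73773, 0.5877, 0.43396, 0.27747, 0.11923, -0.03976, -0.19851, -0.356, -0.51123, -0.66324, -0.81105, -0.95374, -1.09039, -1.22015, -1.3422, -1.45576, -1.56011, -1.65461, -1.73864, -1.81168, -1.87327, -1.92301, -1.96059, -1.98578, -1.99842].
−79·(-2*cos(pi/79)) / ((2)−(-2*cos(pi/79))) = 79*cos(pi/79)/(cos(pi/79) + 1) = ϑ(G).
Numerically 39.484379.
Check 39 ≤ 79*cos(pi/79)/(cos(pi/79) + 1) ≤ 40: both strict.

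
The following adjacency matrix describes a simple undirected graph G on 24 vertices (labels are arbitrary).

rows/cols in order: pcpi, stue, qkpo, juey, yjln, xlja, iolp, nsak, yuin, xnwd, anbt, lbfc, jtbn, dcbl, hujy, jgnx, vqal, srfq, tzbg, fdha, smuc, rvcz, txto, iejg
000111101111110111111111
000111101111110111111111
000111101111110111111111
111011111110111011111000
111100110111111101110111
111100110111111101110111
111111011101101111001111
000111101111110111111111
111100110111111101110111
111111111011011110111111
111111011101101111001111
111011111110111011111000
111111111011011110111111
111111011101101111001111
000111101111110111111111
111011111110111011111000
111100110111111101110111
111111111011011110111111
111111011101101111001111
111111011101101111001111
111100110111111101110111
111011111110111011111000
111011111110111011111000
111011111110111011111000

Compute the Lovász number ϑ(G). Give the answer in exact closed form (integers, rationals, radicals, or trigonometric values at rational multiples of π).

6

N(iejg) = {pcpi, stue, qkpo, yjln, xlja, iolp, nsak, yuin, xnwd, anbt, jtbn, dcbl, hujy, vqal, srfq, tzbg, fdha, smuc}, |N(iejg)| = 18.
Vertex pcpi has 19 neighbors: juey, yjln, xlja, iolp, yuin, xnwd, anbt, lbfc, jtbn, dcbl, jgnx, vqal, srfq, tzbg, fdha, smuc, rvcz, txto, iejg.
N(tzbg) = {pcpi, stue, qkpo, juey, yjln, xlja, nsak, yuin, xnwd, lbfc, jtbn, hujy, jgnx, vqal, srfq, smuc, rvcz, txto, iejg}, |N(tzbg)| = 19.
N(xnwd) = {pcpi, stue, qkpo, juey, yjln, xlja, iolp, nsak, yuin, anbt, lbfc, dcbl, hujy, jgnx, vqal, tzbg, fdha, smuc, rvcz, txto, iejg}, |N(xnwd)| = 21.
Complete multipartite on [6, 5, 5, 5, 3]: sandwich collapses at ϑ=6.
≈ 6.000000 (to 6 d.p.).
α=6, χ(Ḡ)=6; ϑ=6 lies between (collapsed).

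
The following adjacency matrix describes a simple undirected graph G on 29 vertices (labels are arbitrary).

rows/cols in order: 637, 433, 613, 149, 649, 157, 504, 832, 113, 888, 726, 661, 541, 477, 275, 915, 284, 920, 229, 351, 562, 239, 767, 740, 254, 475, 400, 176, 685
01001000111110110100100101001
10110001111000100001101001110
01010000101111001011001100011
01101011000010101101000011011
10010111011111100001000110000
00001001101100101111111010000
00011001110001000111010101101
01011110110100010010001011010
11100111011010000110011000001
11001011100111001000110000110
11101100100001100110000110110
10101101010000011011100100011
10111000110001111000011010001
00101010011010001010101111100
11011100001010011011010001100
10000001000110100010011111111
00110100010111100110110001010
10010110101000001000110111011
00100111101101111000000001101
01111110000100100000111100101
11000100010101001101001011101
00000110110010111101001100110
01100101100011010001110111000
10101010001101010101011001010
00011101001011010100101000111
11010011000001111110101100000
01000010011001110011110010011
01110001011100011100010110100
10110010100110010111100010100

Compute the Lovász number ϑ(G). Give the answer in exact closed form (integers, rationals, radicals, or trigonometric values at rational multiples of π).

sqrt(29)

deg(613) = 14; N(613) = {433, 149, 113, 726, 661, 541, 477, 284, 229, 351, 767, 740, 176, 685}.
Vertex 229 has 14 neighbors: 613, 157, 504, 832, 113, 726, 661, 477, 275, 915, 284, 475, 400, 685.
deg(888) = 14; N(888) = {637, 433, 649, 504, 832, 113, 661, 541, 477, 284, 562, 239, 400, 176}.
deg(504) = 14; N(504) = {149, 649, 832, 113, 888, 477, 920, 229, 351, 239, 740, 475, 400, 685}.
G on 29 vertices is 14-regular; Paley(29): SR with (k,λ,μ)=(14,6,7).
Distinct eigenvalues (to 5 d.p.): [14.0, 2.19258, -3.19258].
With N=29: ϑ(G) = 29·(-(-sqrt(29)/2 - 1/2))/(14−(-sqrt(29)/2 - 1/2)) = sqrt(29).
= 5.385164807… (decimal).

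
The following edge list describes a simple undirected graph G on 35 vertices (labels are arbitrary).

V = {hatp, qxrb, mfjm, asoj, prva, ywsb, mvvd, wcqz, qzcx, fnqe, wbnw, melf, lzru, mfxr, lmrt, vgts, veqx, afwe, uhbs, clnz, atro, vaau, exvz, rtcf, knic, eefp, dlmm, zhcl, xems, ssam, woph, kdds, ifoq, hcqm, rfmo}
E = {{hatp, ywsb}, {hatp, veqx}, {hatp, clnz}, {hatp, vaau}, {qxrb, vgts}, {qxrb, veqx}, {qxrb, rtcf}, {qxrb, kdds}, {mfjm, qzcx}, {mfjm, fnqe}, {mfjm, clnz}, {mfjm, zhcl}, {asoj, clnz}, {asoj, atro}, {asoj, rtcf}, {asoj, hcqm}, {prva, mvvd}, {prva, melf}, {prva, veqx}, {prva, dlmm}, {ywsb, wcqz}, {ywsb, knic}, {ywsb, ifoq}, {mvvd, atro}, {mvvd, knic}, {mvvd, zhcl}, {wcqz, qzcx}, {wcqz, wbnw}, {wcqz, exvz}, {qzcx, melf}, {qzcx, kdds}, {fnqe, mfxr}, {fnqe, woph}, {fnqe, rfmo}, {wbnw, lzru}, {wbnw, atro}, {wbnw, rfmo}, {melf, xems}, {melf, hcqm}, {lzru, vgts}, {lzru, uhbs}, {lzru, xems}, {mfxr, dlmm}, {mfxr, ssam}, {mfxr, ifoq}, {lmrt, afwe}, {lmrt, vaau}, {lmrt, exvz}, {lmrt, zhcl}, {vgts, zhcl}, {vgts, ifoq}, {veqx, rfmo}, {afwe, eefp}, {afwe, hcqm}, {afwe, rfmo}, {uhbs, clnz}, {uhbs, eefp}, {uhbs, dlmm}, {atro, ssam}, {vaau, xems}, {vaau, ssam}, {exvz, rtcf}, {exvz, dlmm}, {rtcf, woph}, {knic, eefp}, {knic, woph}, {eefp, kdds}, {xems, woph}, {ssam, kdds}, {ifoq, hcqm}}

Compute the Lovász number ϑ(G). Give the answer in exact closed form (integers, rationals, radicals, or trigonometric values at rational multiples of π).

Vertex vaau has 4 neighbors: hatp, lmrt, xems, ssam.
Vertex qzcx has 4 neighbors: mfjm, wcqz, melf, kdds.
deg(fnqe) = 4; N(fnqe) = {mfjm, mfxr, woph, rfmo}.
deg(wcqz) = 4; N(wcqz) = {ywsb, qzcx, wbnw, exvz}.
4-regular, N=35; Kneser-type, 3-subsets of [7].
A has 4 distinct eigenvalues ≈ [4.0, 2.0, -1.0, -3.0].
Lovász: ϑ = −35(-3)/(4+-1*(-3)) = 15.
ϑ(G) ≈ 15.0000000.

15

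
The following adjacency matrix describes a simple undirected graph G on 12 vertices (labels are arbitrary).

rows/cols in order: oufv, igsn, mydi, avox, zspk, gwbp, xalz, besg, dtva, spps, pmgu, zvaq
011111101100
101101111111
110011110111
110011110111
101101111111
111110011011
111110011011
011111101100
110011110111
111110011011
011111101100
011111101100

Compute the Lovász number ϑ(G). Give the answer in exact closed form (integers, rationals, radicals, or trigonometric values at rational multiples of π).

N(zspk) = {oufv, mydi, avox, gwbp, xalz, besg, dtva, spps, pmgu, zvaq}, |N(zspk)| = 10.
N(igsn) = {oufv, mydi, avox, gwbp, xalz, besg, dtva, spps, pmgu, zvaq}, |N(igsn)| = 10.
deg(oufv) = 8; N(oufv) = {igsn, mydi, avox, zspk, gwbp, xalz, dtva, spps}.
N(avox) = {oufv, igsn, zspk, gwbp, xalz, besg, spps, pmgu, zvaq}, |N(avox)| = 9.
K_{4,3,3,2} (perfect); ϑ(G) = α(G) = max{4,3,3,2} = 4.
= 4.0000… (decimal).
4 ≤ 4 ≤ 4: collapsed.

4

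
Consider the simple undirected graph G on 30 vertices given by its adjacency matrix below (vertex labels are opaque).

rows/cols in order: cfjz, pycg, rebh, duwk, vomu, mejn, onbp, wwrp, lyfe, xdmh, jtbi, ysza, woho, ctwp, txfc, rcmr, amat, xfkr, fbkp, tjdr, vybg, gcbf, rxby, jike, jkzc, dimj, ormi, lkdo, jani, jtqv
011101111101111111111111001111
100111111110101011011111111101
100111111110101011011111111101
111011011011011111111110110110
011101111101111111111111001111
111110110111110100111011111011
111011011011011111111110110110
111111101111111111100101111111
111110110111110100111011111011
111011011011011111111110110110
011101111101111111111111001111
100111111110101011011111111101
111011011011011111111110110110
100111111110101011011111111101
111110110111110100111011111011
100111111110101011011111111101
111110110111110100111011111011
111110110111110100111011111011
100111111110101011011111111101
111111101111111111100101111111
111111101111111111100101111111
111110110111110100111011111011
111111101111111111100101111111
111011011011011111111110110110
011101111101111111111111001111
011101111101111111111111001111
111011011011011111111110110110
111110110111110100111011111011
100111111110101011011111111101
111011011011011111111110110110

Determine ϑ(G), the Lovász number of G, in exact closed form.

Vertex rxby has 26 neighbors: cfjz, pycg, rebh, duwk, vomu, mejn, onbp, lyfe, xdmh, jtbi, ysza, woho, ctwp, txfc, rcmr, amat, xfkr, fbkp, gcbf, jike, jkzc, dimj, ormi, lkdo, jani, jtqv.
deg(woho) = 23; N(woho) = {cfjz, pycg, rebh, vomu, mejn, wwrp, lyfe, jtbi, ysza, ctwp, txfc, rcmr, amat, xfkr, fbkp, tjdr, vybg, gcbf, rxby, jkzc, dimj, lkdo, jani}.
deg(jike) = 23; N(jike) = {cfjz, pycg, rebh, vomu, mejn, wwrp, lyfe, jtbi, ysza, ctwp, txfc, rcmr, amat, xfkr, fbkp, tjdr, vybg, gcbf, rxby, jkzc, dimj, lkdo, jani}.
deg(pycg) = 23; N(pycg) = {cfjz, duwk, vomu, mejn, onbp, wwrp, lyfe, xdmh, jtbi, woho, txfc, amat, xfkr, tjdr, vybg, gcbf, rxby, jike, jkzc, dimj, ormi, lkdo, jtqv}.
5 parts of sizes [7, 7, 7, 5, 4]; α(G) = 7 = ϑ (perfect).
= 7.0000000… (decimal).
Lovász sandwich 7 ≤ 7 ≤ 7: collapsed.

7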